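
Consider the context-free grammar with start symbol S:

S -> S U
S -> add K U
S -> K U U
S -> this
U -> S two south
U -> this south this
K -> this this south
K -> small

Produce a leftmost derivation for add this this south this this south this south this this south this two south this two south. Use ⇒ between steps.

S ⇒ S U ⇒ add K U U ⇒ add this this south U U ⇒ add this this south S two south U ⇒ add this this south K U U two south U ⇒ add this this south this this south U U two south U ⇒ add this this south this this south this south this U two south U ⇒ add this this south this this south this south this this south this two south U ⇒ add this this south this this south this south this this south this two south S two south ⇒ add this this south this this south this south this this south this two south this two south

S ⇒ S U   [S -> S U]
S U ⇒ add K U U   [S -> add K U]
add K U U ⇒ add this this south U U   [K -> this this south]
add this this south U U ⇒ add this this south S two south U   [U -> S two south]
add this this south S two south U ⇒ add this this south K U U two south U   [S -> K U U]
add this this south K U U two south U ⇒ add this this south this this south U U two south U   [K -> this this south]
add this this south this this south U U two south U ⇒ add this this south this this south this south this U two south U   [U -> this south this]
add this this south this this south this south this U two south U ⇒ add this this south this this south this south this this south this two south U   [U -> this south this]
add this this south this this south this south this this south this two south U ⇒ add this this south this this south this south this this south this two south S two south   [U -> S two south]
add this this south this this south this south this this south this two south S two south ⇒ add this this south this this south this south this this south this two south this two south   [S -> this]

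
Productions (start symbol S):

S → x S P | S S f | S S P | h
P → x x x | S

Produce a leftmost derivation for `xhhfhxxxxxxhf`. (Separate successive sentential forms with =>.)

S => SSf => xSPSf => xSSPPSf => xSSfSPPSf => xhSfSPPSf => xhhfSPPSf => xhhfhPPSf => xhhfhxxxPSf => xhhfhxxxxxxSf => xhhfhxxxxxxhf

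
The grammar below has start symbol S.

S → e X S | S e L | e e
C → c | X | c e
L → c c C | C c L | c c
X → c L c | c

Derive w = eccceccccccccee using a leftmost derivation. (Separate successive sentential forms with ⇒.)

S ⇒ eXS   [S → e X S]
eXS ⇒ ecLcS   [X → c L c]
ecLcS ⇒ ecCcLcS   [L → C c L]
ecCcLcS ⇒ ecXcLcS   [C → X]
ecXcLcS ⇒ eccLccLcS   [X → c L c]
eccLccLcS ⇒ eccCcLccLcS   [L → C c L]
eccCcLccLcS ⇒ ecccecLccLcS   [C → c e]
ecccecLccLcS ⇒ ecccecccccLcS   [L → c c]
ecccecccccLcS ⇒ eccceccccccccS   [L → c c]
eccceccccccccS ⇒ eccceccccccccee   [S → e e]

S⇒eXS⇒ecLcS⇒ecCcLcS⇒ecXcLcS⇒eccLccLcS⇒eccCcLccLcS⇒ecccecLccLcS⇒ecccecccccLcS⇒eccceccccccccS⇒eccceccccccccee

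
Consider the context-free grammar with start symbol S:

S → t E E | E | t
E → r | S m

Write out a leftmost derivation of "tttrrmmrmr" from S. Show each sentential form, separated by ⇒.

S ⇒ tEE ⇒ tSmE ⇒ ttEEmE ⇒ ttSmEmE ⇒ tttEEmEmE ⇒ tttrEmEmE ⇒ tttrSmmEmE ⇒ tttrEmmEmE ⇒ tttrrmmEmE ⇒ tttrrmmrmE ⇒ tttrrmmrmr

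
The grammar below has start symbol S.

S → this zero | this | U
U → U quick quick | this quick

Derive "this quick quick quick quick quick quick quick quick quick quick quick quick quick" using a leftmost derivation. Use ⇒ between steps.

S ⇒ U ⇒ U quick quick ⇒ U quick quick quick quick ⇒ U quick quick quick quick quick quick ⇒ U quick quick quick quick quick quick quick quick ⇒ U quick quick quick quick quick quick quick quick quick quick ⇒ U quick quick quick quick quick quick quick quick quick quick quick quick ⇒ this quick quick quick quick quick quick quick quick quick quick quick quick quick

S ⇒ U   [S → U]
U ⇒ U quick quick   [U → U quick quick]
U quick quick ⇒ U quick quick quick quick   [U → U quick quick]
U quick quick quick quick ⇒ U quick quick quick quick quick quick   [U → U quick quick]
U quick quick quick quick quick quick ⇒ U quick quick quick quick quick quick quick quick   [U → U quick quick]
U quick quick quick quick quick quick quick quick ⇒ U quick quick quick quick quick quick quick quick quick quick   [U → U quick quick]
U quick quick quick quick quick quick quick quick quick quick ⇒ U quick quick quick quick quick quick quick quick quick quick quick quick   [U → U quick quick]
U quick quick quick quick quick quick quick quick quick quick quick quick ⇒ this quick quick quick quick quick quick quick quick quick quick quick quick quick   [U → this quick]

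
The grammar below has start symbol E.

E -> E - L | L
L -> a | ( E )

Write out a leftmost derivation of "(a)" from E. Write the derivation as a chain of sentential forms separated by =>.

E => L => (E) => (L) => (a)

E => L   [E -> L]
L => (E)   [L -> ( E )]
(E) => (L)   [E -> L]
(L) => (a)   [L -> a]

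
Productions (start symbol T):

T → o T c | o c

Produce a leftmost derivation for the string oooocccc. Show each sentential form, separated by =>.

T=>oTc=>ooTcc=>oooTccc=>oooocccc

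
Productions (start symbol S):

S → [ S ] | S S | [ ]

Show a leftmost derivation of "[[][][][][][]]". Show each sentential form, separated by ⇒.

S⇒[S]⇒[SS]⇒[SSS]⇒[SSSS]⇒[SSSSS]⇒[[]SSSS]⇒[[]SSSSS]⇒[[][]SSSS]⇒[[][][]SSS]⇒[[][][][]SS]⇒[[][][][][]S]⇒[[][][][][][]]

S ⇒ [S]   [S → [ S ]]
[S] ⇒ [SS]   [S → S S]
[SS] ⇒ [SSS]   [S → S S]
[SSS] ⇒ [SSSS]   [S → S S]
[SSSS] ⇒ [SSSSS]   [S → S S]
[SSSSS] ⇒ [[]SSSS]   [S → [ ]]
[[]SSSS] ⇒ [[]SSSSS]   [S → S S]
[[]SSSSS] ⇒ [[][]SSSS]   [S → [ ]]
[[][]SSSS] ⇒ [[][][]SSS]   [S → [ ]]
[[][][]SSS] ⇒ [[][][][]SS]   [S → [ ]]
[[][][][]SS] ⇒ [[][][][][]S]   [S → [ ]]
[[][][][][]S] ⇒ [[][][][][][]]   [S → [ ]]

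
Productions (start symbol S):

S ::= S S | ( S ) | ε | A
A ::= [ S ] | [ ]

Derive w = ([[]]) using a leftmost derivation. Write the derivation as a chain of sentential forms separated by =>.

S => SS   [S ::= S S]
SS => (S)S   [S ::= ( S )]
(S)S => (SS)S   [S ::= S S]
(SS)S => (AS)S   [S ::= A]
(AS)S => ([S]S)S   [A ::= [ S ]]
([S]S)S => ([A]S)S   [S ::= A]
([A]S)S => ([[]]S)S   [A ::= [ ]]
([[]]S)S => ([[]])S   [S ::= ε]
([[]])S => ([[]])   [S ::= ε]

S => SS => (S)S => (SS)S => (AS)S => ([S]S)S => ([A]S)S => ([[]]S)S => ([[]])S => ([[]])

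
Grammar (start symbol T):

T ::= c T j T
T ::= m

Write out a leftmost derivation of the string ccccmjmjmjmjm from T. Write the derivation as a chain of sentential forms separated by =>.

T => cTjT => ccTjTjT => cccTjTjTjT => ccccTjTjTjTjT => ccccmjTjTjTjT => ccccmjmjTjTjT => ccccmjmjmjTjT => ccccmjmjmjmjT => ccccmjmjmjmjm

T => cTjT   [T ::= c T j T]
cTjT => ccTjTjT   [T ::= c T j T]
ccTjTjT => cccTjTjTjT   [T ::= c T j T]
cccTjTjTjT => ccccTjTjTjTjT   [T ::= c T j T]
ccccTjTjTjTjT => ccccmjTjTjTjT   [T ::= m]
ccccmjTjTjTjT => ccccmjmjTjTjT   [T ::= m]
ccccmjmjTjTjT => ccccmjmjmjTjT   [T ::= m]
ccccmjmjmjTjT => ccccmjmjmjmjT   [T ::= m]
ccccmjmjmjmjT => ccccmjmjmjmjm   [T ::= m]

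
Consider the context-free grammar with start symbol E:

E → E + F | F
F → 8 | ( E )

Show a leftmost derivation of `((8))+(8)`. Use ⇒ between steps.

E ⇒ E+F ⇒ F+F ⇒ (E)+F ⇒ (F)+F ⇒ ((E))+F ⇒ ((F))+F ⇒ ((8))+F ⇒ ((8))+(E) ⇒ ((8))+(F) ⇒ ((8))+(8)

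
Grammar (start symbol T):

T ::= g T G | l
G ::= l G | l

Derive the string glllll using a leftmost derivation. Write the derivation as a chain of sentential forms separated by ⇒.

T ⇒ gTG   [T ::= g T G]
gTG ⇒ glG   [T ::= l]
glG ⇒ gllG   [G ::= l G]
gllG ⇒ glllG   [G ::= l G]
glllG ⇒ gllllG   [G ::= l G]
gllllG ⇒ glllll   [G ::= l]

T⇒gTG⇒glG⇒gllG⇒glllG⇒gllllG⇒glllll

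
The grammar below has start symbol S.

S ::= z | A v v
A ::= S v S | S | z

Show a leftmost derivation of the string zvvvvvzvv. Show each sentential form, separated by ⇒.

S ⇒ Avv ⇒ SvSvv ⇒ AvvvSvv ⇒ SvvvSvv ⇒ AvvvvvSvv ⇒ zvvvvvSvv ⇒ zvvvvvzvv

S ⇒ Avv   [S ::= A v v]
Avv ⇒ SvSvv   [A ::= S v S]
SvSvv ⇒ AvvvSvv   [S ::= A v v]
AvvvSvv ⇒ SvvvSvv   [A ::= S]
SvvvSvv ⇒ AvvvvvSvv   [S ::= A v v]
AvvvvvSvv ⇒ zvvvvvSvv   [A ::= z]
zvvvvvSvv ⇒ zvvvvvzvv   [S ::= z]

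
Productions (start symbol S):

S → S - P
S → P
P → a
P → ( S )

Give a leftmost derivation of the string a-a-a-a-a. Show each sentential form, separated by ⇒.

S⇒S-P⇒S-P-P⇒S-P-P-P⇒S-P-P-P-P⇒P-P-P-P-P⇒a-P-P-P-P⇒a-a-P-P-P⇒a-a-a-P-P⇒a-a-a-a-P⇒a-a-a-a-a

S ⇒ S-P   [S → S - P]
S-P ⇒ S-P-P   [S → S - P]
S-P-P ⇒ S-P-P-P   [S → S - P]
S-P-P-P ⇒ S-P-P-P-P   [S → S - P]
S-P-P-P-P ⇒ P-P-P-P-P   [S → P]
P-P-P-P-P ⇒ a-P-P-P-P   [P → a]
a-P-P-P-P ⇒ a-a-P-P-P   [P → a]
a-a-P-P-P ⇒ a-a-a-P-P   [P → a]
a-a-a-P-P ⇒ a-a-a-a-P   [P → a]
a-a-a-a-P ⇒ a-a-a-a-a   [P → a]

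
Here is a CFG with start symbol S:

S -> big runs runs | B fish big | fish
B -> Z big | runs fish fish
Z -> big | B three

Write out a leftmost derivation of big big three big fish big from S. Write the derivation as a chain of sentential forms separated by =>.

S => B fish big => Z big fish big => B three big fish big => Z big three big fish big => big big three big fish big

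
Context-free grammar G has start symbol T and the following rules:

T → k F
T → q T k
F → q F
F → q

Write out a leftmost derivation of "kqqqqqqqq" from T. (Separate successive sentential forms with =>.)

T => kF => kqF => kqqF => kqqqF => kqqqqF => kqqqqqF => kqqqqqqF => kqqqqqqqF => kqqqqqqqq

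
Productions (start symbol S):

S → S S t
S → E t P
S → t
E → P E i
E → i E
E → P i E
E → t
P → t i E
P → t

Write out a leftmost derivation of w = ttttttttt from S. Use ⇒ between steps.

S ⇒ SSt ⇒ SStSt ⇒ SStStSt ⇒ SStStStSt ⇒ tStStStSt ⇒ tttStStSt ⇒ tttttStSt ⇒ tttttttSt ⇒ ttttttttt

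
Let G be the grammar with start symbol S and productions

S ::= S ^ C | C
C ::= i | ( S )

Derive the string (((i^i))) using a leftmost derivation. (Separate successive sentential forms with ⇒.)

S ⇒ C ⇒ (S) ⇒ (C) ⇒ ((S)) ⇒ ((C)) ⇒ (((S))) ⇒ (((S^C))) ⇒ (((C^C))) ⇒ (((i^C))) ⇒ (((i^i)))

S ⇒ C   [S ::= C]
C ⇒ (S)   [C ::= ( S )]
(S) ⇒ (C)   [S ::= C]
(C) ⇒ ((S))   [C ::= ( S )]
((S)) ⇒ ((C))   [S ::= C]
((C)) ⇒ (((S)))   [C ::= ( S )]
(((S))) ⇒ (((S^C)))   [S ::= S ^ C]
(((S^C))) ⇒ (((C^C)))   [S ::= C]
(((C^C))) ⇒ (((i^C)))   [C ::= i]
(((i^C))) ⇒ (((i^i)))   [C ::= i]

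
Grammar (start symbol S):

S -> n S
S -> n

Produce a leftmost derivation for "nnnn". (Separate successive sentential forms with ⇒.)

S ⇒ nS ⇒ nnS ⇒ nnnS ⇒ nnnn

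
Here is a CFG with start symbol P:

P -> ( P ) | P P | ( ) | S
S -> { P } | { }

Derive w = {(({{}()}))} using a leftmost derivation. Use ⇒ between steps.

P ⇒ S ⇒ {P} ⇒ {(P)} ⇒ {((P))} ⇒ {((S))} ⇒ {(({P}))} ⇒ {(({PP}))} ⇒ {(({SP}))} ⇒ {(({{}P}))} ⇒ {(({{}()}))}

P ⇒ S   [P -> S]
S ⇒ {P}   [S -> { P }]
{P} ⇒ {(P)}   [P -> ( P )]
{(P)} ⇒ {((P))}   [P -> ( P )]
{((P))} ⇒ {((S))}   [P -> S]
{((S))} ⇒ {(({P}))}   [S -> { P }]
{(({P}))} ⇒ {(({PP}))}   [P -> P P]
{(({PP}))} ⇒ {(({SP}))}   [P -> S]
{(({SP}))} ⇒ {(({{}P}))}   [S -> { }]
{(({{}P}))} ⇒ {(({{}()}))}   [P -> ( )]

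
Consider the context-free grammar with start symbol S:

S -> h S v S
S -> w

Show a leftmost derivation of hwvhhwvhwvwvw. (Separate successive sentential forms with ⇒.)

S ⇒ hSvS ⇒ hwvS ⇒ hwvhSvS ⇒ hwvhhSvSvS ⇒ hwvhhwvSvS ⇒ hwvhhwvhSvSvS ⇒ hwvhhwvhwvSvS ⇒ hwvhhwvhwvwvS ⇒ hwvhhwvhwvwvw

S ⇒ hSvS   [S -> h S v S]
hSvS ⇒ hwvS   [S -> w]
hwvS ⇒ hwvhSvS   [S -> h S v S]
hwvhSvS ⇒ hwvhhSvSvS   [S -> h S v S]
hwvhhSvSvS ⇒ hwvhhwvSvS   [S -> w]
hwvhhwvSvS ⇒ hwvhhwvhSvSvS   [S -> h S v S]
hwvhhwvhSvSvS ⇒ hwvhhwvhwvSvS   [S -> w]
hwvhhwvhwvSvS ⇒ hwvhhwvhwvwvS   [S -> w]
hwvhhwvhwvwvS ⇒ hwvhhwvhwvwvw   [S -> w]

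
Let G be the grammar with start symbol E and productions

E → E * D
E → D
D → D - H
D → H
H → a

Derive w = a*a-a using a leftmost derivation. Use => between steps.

E => E*D => D*D => H*D => a*D => a*D-H => a*H-H => a*a-H => a*a-a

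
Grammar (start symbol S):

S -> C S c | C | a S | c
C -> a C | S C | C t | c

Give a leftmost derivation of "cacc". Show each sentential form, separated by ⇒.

S ⇒ CSc   [S -> C S c]
CSc ⇒ cSc   [C -> c]
cSc ⇒ caSc   [S -> a S]
caSc ⇒ cacc   [S -> c]

S ⇒ CSc ⇒ cSc ⇒ caSc ⇒ cacc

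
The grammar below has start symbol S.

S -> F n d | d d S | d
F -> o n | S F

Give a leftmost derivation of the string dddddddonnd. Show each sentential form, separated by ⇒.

S ⇒ Fnd ⇒ SFnd ⇒ dFnd ⇒ dSFnd ⇒ ddFnd ⇒ ddSFnd ⇒ ddddSFnd ⇒ ddddddSFnd ⇒ dddddddFnd ⇒ dddddddonnd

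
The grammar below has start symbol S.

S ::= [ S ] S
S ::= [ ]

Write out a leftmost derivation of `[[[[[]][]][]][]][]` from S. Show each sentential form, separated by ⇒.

S⇒[S]S⇒[[S]S]S⇒[[[S]S]S]S⇒[[[[S]S]S]S]S⇒[[[[[]]S]S]S]S⇒[[[[[]][]]S]S]S⇒[[[[[]][]][]]S]S⇒[[[[[]][]][]][]]S⇒[[[[[]][]][]][]][]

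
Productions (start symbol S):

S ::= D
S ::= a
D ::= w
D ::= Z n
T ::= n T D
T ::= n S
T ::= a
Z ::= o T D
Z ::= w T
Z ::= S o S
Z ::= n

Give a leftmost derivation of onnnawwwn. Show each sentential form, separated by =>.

S=>D=>Zn=>oTDn=>onTDDn=>onnTDDDn=>onnnSDDDn=>onnnaDDDn=>onnnawDDn=>onnnawwDn=>onnnawwwn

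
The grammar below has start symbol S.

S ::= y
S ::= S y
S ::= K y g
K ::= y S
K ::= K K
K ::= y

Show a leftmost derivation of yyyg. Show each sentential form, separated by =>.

S => Kyg => KKyg => yKyg => yyyg

S => Kyg   [S ::= K y g]
Kyg => KKyg   [K ::= K K]
KKyg => yKyg   [K ::= y]
yKyg => yyyg   [K ::= y]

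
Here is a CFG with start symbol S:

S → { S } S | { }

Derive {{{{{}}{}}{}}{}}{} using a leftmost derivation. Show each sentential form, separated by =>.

S => {S}S => {{S}S}S => {{{S}S}S}S => {{{{S}S}S}S}S => {{{{{}}S}S}S}S => {{{{{}}{}}S}S}S => {{{{{}}{}}{}}S}S => {{{{{}}{}}{}}{}}S => {{{{{}}{}}{}}{}}{}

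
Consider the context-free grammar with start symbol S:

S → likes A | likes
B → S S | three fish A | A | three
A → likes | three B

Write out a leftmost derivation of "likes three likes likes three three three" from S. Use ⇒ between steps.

S ⇒ likes A   [S → likes A]
likes A ⇒ likes three B   [A → three B]
likes three B ⇒ likes three S S   [B → S S]
likes three S S ⇒ likes three likes S   [S → likes]
likes three likes S ⇒ likes three likes likes A   [S → likes A]
likes three likes likes A ⇒ likes three likes likes three B   [A → three B]
likes three likes likes three B ⇒ likes three likes likes three A   [B → A]
likes three likes likes three A ⇒ likes three likes likes three three B   [A → three B]
likes three likes likes three three B ⇒ likes three likes likes three three three   [B → three]

S ⇒ likes A ⇒ likes three B ⇒ likes three S S ⇒ likes three likes S ⇒ likes three likes likes A ⇒ likes three likes likes three B ⇒ likes three likes likes three A ⇒ likes three likes likes three three B ⇒ likes three likes likes three three three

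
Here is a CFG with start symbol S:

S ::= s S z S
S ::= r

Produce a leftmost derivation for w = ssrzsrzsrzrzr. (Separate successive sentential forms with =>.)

S => sSzS => ssSzSzS => ssrzSzS => ssrzsSzSzS => ssrzsrzSzS => ssrzsrzsSzSzS => ssrzsrzsrzSzS => ssrzsrzsrzrzS => ssrzsrzsrzrzr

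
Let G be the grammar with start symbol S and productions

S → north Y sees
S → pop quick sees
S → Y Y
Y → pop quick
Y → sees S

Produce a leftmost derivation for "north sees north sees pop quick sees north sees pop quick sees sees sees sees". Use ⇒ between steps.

S ⇒ north Y sees ⇒ north sees S sees ⇒ north sees north Y sees sees ⇒ north sees north sees S sees sees ⇒ north sees north sees Y Y sees sees ⇒ north sees north sees pop quick Y sees sees ⇒ north sees north sees pop quick sees S sees sees ⇒ north sees north sees pop quick sees north Y sees sees sees ⇒ north sees north sees pop quick sees north sees S sees sees sees ⇒ north sees north sees pop quick sees north sees pop quick sees sees sees sees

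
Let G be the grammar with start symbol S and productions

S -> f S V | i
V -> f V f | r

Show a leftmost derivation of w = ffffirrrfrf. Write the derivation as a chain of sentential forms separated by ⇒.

S⇒fSV⇒ffSVV⇒fffSVVV⇒ffffSVVVV⇒ffffiVVVV⇒ffffirVVV⇒ffffirrVV⇒ffffirrrV⇒ffffirrrfVf⇒ffffirrrfrf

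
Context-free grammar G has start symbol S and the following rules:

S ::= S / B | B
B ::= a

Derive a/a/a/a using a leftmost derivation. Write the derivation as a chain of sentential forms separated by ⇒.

S⇒S/B⇒S/B/B⇒S/B/B/B⇒B/B/B/B⇒a/B/B/B⇒a/a/B/B⇒a/a/a/B⇒a/a/a/a

S ⇒ S/B   [S ::= S / B]
S/B ⇒ S/B/B   [S ::= S / B]
S/B/B ⇒ S/B/B/B   [S ::= S / B]
S/B/B/B ⇒ B/B/B/B   [S ::= B]
B/B/B/B ⇒ a/B/B/B   [B ::= a]
a/B/B/B ⇒ a/a/B/B   [B ::= a]
a/a/B/B ⇒ a/a/a/B   [B ::= a]
a/a/a/B ⇒ a/a/a/a   [B ::= a]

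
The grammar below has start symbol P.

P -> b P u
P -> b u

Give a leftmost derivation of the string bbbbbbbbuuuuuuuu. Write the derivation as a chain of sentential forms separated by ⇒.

P ⇒ bPu   [P -> b P u]
bPu ⇒ bbPuu   [P -> b P u]
bbPuu ⇒ bbbPuuu   [P -> b P u]
bbbPuuu ⇒ bbbbPuuuu   [P -> b P u]
bbbbPuuuu ⇒ bbbbbPuuuuu   [P -> b P u]
bbbbbPuuuuu ⇒ bbbbbbPuuuuuu   [P -> b P u]
bbbbbbPuuuuuu ⇒ bbbbbbbPuuuuuuu   [P -> b P u]
bbbbbbbPuuuuuuu ⇒ bbbbbbbbuuuuuuuu   [P -> b u]

P⇒bPu⇒bbPuu⇒bbbPuuu⇒bbbbPuuuu⇒bbbbbPuuuuu⇒bbbbbbPuuuuuu⇒bbbbbbbPuuuuuuu⇒bbbbbbbbuuuuuuuu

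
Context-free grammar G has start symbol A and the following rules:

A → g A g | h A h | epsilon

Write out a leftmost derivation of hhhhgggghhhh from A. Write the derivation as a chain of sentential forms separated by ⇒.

A ⇒ hAh ⇒ hhAhh ⇒ hhhAhhh ⇒ hhhhAhhhh ⇒ hhhhgAghhhh ⇒ hhhhggAgghhhh ⇒ hhhhgggghhhh

A ⇒ hAh   [A → h A h]
hAh ⇒ hhAhh   [A → h A h]
hhAhh ⇒ hhhAhhh   [A → h A h]
hhhAhhh ⇒ hhhhAhhhh   [A → h A h]
hhhhAhhhh ⇒ hhhhgAghhhh   [A → g A g]
hhhhgAghhhh ⇒ hhhhggAgghhhh   [A → g A g]
hhhhggAgghhhh ⇒ hhhhgggghhhh   [A → epsilon]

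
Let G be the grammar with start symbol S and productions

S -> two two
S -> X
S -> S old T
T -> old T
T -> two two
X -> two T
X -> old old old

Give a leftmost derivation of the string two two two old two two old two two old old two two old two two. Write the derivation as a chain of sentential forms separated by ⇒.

S ⇒ S old T ⇒ S old T old T ⇒ S old T old T old T ⇒ S old T old T old T old T ⇒ X old T old T old T old T ⇒ two T old T old T old T old T ⇒ two two two old T old T old T old T ⇒ two two two old two two old T old T old T ⇒ two two two old two two old two two old T old T ⇒ two two two old two two old two two old old T old T ⇒ two two two old two two old two two old old two two old T ⇒ two two two old two two old two two old old two two old two two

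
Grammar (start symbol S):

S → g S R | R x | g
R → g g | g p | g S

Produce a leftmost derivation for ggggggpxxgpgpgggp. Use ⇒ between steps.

S⇒gSR⇒ggSRR⇒gggSRRR⇒ggggSRRRR⇒ggggRxRRRR⇒gggggSxRRRR⇒gggggRxxRRRR⇒ggggggpxxRRRR⇒ggggggpxxgpRRR⇒ggggggpxxgpgpRR⇒ggggggpxxgpgpggR⇒ggggggpxxgpgpgggp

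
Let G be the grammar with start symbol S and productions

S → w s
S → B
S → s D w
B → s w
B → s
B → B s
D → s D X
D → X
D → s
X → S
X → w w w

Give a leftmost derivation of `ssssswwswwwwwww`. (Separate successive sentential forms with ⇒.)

S⇒sDw⇒ssDXw⇒sssDXXw⇒ssssDXXXw⇒ssssXXXXw⇒ssssSXXXw⇒ssssBXXXw⇒ssssswXXXw⇒ssssswSXXw⇒ssssswwsXXw⇒ssssswwswwwXw⇒ssssswwswwwwwww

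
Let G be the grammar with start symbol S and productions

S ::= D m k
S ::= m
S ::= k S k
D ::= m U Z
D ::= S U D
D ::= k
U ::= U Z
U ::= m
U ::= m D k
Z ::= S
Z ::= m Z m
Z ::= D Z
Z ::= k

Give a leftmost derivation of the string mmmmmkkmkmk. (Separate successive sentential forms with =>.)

S => Dmk   [S ::= D m k]
Dmk => mUZmk   [D ::= m U Z]
mUZmk => mmDkZmk   [U ::= m D k]
mmDkZmk => mmmUZkZmk   [D ::= m U Z]
mmmUZkZmk => mmmmZkZmk   [U ::= m]
mmmmZkZmk => mmmmSkZmk   [Z ::= S]
mmmmSkZmk => mmmmmkZmk   [S ::= m]
mmmmmkZmk => mmmmmkSmk   [Z ::= S]
mmmmmkSmk => mmmmmkkSkmk   [S ::= k S k]
mmmmmkkSkmk => mmmmmkkmkmk   [S ::= m]

S => Dmk => mUZmk => mmDkZmk => mmmUZkZmk => mmmmZkZmk => mmmmSkZmk => mmmmmkZmk => mmmmmkSmk => mmmmmkkSkmk => mmmmmkkmkmk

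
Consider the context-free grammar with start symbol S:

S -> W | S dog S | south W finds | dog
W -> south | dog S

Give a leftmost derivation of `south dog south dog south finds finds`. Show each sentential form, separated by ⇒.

S ⇒ south W finds ⇒ south dog S finds ⇒ south dog south W finds finds ⇒ south dog south dog S finds finds ⇒ south dog south dog W finds finds ⇒ south dog south dog south finds finds

S ⇒ south W finds   [S -> south W finds]
south W finds ⇒ south dog S finds   [W -> dog S]
south dog S finds ⇒ south dog south W finds finds   [S -> south W finds]
south dog south W finds finds ⇒ south dog south dog S finds finds   [W -> dog S]
south dog south dog S finds finds ⇒ south dog south dog W finds finds   [S -> W]
south dog south dog W finds finds ⇒ south dog south dog south finds finds   [W -> south]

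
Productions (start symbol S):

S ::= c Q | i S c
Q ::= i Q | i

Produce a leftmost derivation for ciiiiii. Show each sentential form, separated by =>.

S => cQ   [S ::= c Q]
cQ => ciQ   [Q ::= i Q]
ciQ => ciiQ   [Q ::= i Q]
ciiQ => ciiiQ   [Q ::= i Q]
ciiiQ => ciiiiQ   [Q ::= i Q]
ciiiiQ => ciiiiiQ   [Q ::= i Q]
ciiiiiQ => ciiiiii   [Q ::= i]

S => cQ => ciQ => ciiQ => ciiiQ => ciiiiQ => ciiiiiQ => ciiiiii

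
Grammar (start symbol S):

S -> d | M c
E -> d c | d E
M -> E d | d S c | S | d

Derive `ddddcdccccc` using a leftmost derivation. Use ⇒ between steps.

S⇒Mc⇒dScc⇒dMccc⇒ddScccc⇒ddMccccc⇒ddEdccccc⇒dddEdccccc⇒ddddcdccccc

S ⇒ Mc   [S -> M c]
Mc ⇒ dScc   [M -> d S c]
dScc ⇒ dMccc   [S -> M c]
dMccc ⇒ ddScccc   [M -> d S c]
ddScccc ⇒ ddMccccc   [S -> M c]
ddMccccc ⇒ ddEdccccc   [M -> E d]
ddEdccccc ⇒ dddEdccccc   [E -> d E]
dddEdccccc ⇒ ddddcdccccc   [E -> d c]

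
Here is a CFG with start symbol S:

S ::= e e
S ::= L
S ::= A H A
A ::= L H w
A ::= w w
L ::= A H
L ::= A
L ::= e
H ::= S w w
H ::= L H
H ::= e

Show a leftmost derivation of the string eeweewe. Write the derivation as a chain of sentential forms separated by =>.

S => L   [S ::= L]
L => AH   [L ::= A H]
AH => LHwH   [A ::= L H w]
LHwH => AHHwH   [L ::= A H]
AHHwH => LHwHHwH   [A ::= L H w]
LHwHHwH => eHwHHwH   [L ::= e]
eHwHHwH => eewHHwH   [H ::= e]
eewHHwH => eeweHwH   [H ::= e]
eeweHwH => eeweewH   [H ::= e]
eeweewH => eeweewe   [H ::= e]

S => L => AH => LHwH => AHHwH => LHwHHwH => eHwHHwH => eewHHwH => eeweHwH => eeweewH => eeweewe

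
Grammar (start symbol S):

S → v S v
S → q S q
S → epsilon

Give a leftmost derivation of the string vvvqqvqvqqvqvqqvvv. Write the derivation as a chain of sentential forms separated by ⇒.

S ⇒ vSv ⇒ vvSvv ⇒ vvvSvvv ⇒ vvvqSqvvv ⇒ vvvqqSqqvvv ⇒ vvvqqvSvqqvvv ⇒ vvvqqvqSqvqqvvv ⇒ vvvqqvqvSvqvqqvvv ⇒ vvvqqvqvqSqvqvqqvvv ⇒ vvvqqvqvqqvqvqqvvv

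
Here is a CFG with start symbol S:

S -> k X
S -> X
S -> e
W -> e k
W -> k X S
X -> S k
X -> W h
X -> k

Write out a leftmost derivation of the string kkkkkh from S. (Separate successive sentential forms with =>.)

S => kX => kWh => kkXSh => kkkSh => kkkkXh => kkkkkh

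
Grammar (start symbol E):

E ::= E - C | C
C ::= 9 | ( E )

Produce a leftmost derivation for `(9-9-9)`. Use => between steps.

E => C => (E) => (E-C) => (E-C-C) => (C-C-C) => (9-C-C) => (9-9-C) => (9-9-9)

E => C   [E ::= C]
C => (E)   [C ::= ( E )]
(E) => (E-C)   [E ::= E - C]
(E-C) => (E-C-C)   [E ::= E - C]
(E-C-C) => (C-C-C)   [E ::= C]
(C-C-C) => (9-C-C)   [C ::= 9]
(9-C-C) => (9-9-C)   [C ::= 9]
(9-9-C) => (9-9-9)   [C ::= 9]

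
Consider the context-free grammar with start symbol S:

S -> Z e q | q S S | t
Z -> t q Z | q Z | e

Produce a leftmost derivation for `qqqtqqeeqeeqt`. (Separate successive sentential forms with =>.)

S => qSS => qqSSS => qqZeqSS => qqqZeqSS => qqqtqZeqSS => qqqtqqZeqSS => qqqtqqeeqSS => qqqtqqeeqZeqS => qqqtqqeeqeeqS => qqqtqqeeqeeqt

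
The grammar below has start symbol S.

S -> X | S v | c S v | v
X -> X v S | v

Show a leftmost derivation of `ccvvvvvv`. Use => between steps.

S => Sv   [S -> S v]
Sv => cSvv   [S -> c S v]
cSvv => cSvvv   [S -> S v]
cSvvv => cSvvvv   [S -> S v]
cSvvvv => ccSvvvvv   [S -> c S v]
ccSvvvvv => ccvvvvvv   [S -> v]

S=>Sv=>cSvv=>cSvvv=>cSvvvv=>ccSvvvvv=>ccvvvvvv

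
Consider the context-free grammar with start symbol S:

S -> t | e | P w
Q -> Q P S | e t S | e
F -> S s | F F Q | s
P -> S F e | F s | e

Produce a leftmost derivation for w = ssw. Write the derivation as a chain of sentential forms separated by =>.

S => Pw => Fsw => ssw

S => Pw   [S -> P w]
Pw => Fsw   [P -> F s]
Fsw => ssw   [F -> s]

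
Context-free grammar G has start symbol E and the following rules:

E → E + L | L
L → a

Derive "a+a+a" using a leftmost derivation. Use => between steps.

E => E+L => E+L+L => L+L+L => a+L+L => a+a+L => a+a+a

E => E+L   [E → E + L]
E+L => E+L+L   [E → E + L]
E+L+L => L+L+L   [E → L]
L+L+L => a+L+L   [L → a]
a+L+L => a+a+L   [L → a]
a+a+L => a+a+a   [L → a]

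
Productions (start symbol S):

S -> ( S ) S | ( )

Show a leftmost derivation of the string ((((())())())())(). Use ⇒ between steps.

S ⇒ (S)S ⇒ ((S)S)S ⇒ (((S)S)S)S ⇒ ((((S)S)S)S)S ⇒ ((((())S)S)S)S ⇒ ((((())())S)S)S ⇒ ((((())())())S)S ⇒ ((((())())())())S ⇒ ((((())())())())()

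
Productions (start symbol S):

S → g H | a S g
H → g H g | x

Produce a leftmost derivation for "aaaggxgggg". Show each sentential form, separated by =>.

S => aSg => aaSgg => aaaSggg => aaagHggg => aaaggHgggg => aaaggxgggg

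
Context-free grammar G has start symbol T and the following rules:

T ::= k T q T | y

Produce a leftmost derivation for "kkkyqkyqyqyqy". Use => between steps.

T => kTqT   [T ::= k T q T]
kTqT => kkTqTqT   [T ::= k T q T]
kkTqTqT => kkkTqTqTqT   [T ::= k T q T]
kkkTqTqTqT => kkkyqTqTqT   [T ::= y]
kkkyqTqTqT => kkkyqkTqTqTqT   [T ::= k T q T]
kkkyqkTqTqTqT => kkkyqkyqTqTqT   [T ::= y]
kkkyqkyqTqTqT => kkkyqkyqyqTqT   [T ::= y]
kkkyqkyqyqTqT => kkkyqkyqyqyqT   [T ::= y]
kkkyqkyqyqyqT => kkkyqkyqyqyqy   [T ::= y]

T => kTqT => kkTqTqT => kkkTqTqTqT => kkkyqTqTqT => kkkyqkTqTqTqT => kkkyqkyqTqTqT => kkkyqkyqyqTqT => kkkyqkyqyqyqT => kkkyqkyqyqyqy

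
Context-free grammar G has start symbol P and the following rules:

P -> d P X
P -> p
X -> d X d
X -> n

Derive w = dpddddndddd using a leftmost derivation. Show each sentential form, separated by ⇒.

P ⇒ dPX ⇒ dpX ⇒ dpdXd ⇒ dpddXdd ⇒ dpdddXddd ⇒ dpddddXdddd ⇒ dpddddndddd

P ⇒ dPX   [P -> d P X]
dPX ⇒ dpX   [P -> p]
dpX ⇒ dpdXd   [X -> d X d]
dpdXd ⇒ dpddXdd   [X -> d X d]
dpddXdd ⇒ dpdddXddd   [X -> d X d]
dpdddXddd ⇒ dpddddXdddd   [X -> d X d]
dpddddXdddd ⇒ dpddddndddd   [X -> n]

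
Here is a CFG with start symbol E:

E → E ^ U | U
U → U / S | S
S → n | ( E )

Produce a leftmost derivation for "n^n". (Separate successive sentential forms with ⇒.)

E⇒E^U⇒U^U⇒S^U⇒n^U⇒n^S⇒n^n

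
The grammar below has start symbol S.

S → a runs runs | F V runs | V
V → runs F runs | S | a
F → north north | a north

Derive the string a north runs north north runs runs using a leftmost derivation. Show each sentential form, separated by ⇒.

S ⇒ F V runs ⇒ a north V runs ⇒ a north runs F runs runs ⇒ a north runs north north runs runs

S ⇒ F V runs   [S → F V runs]
F V runs ⇒ a north V runs   [F → a north]
a north V runs ⇒ a north runs F runs runs   [V → runs F runs]
a north runs F runs runs ⇒ a north runs north north runs runs   [F → north north]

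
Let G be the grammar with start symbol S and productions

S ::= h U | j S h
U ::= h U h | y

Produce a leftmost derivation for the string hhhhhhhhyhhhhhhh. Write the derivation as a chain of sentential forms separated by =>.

S => hU   [S ::= h U]
hU => hhUh   [U ::= h U h]
hhUh => hhhUhh   [U ::= h U h]
hhhUhh => hhhhUhhh   [U ::= h U h]
hhhhUhhh => hhhhhUhhhh   [U ::= h U h]
hhhhhUhhhh => hhhhhhUhhhhh   [U ::= h U h]
hhhhhhUhhhhh => hhhhhhhUhhhhhh   [U ::= h U h]
hhhhhhhUhhhhhh => hhhhhhhhUhhhhhhh   [U ::= h U h]
hhhhhhhhUhhhhhhh => hhhhhhhhyhhhhhhh   [U ::= y]

S => hU => hhUh => hhhUhh => hhhhUhhh => hhhhhUhhhh => hhhhhhUhhhhh => hhhhhhhUhhhhhh => hhhhhhhhUhhhhhhh => hhhhhhhhyhhhhhhh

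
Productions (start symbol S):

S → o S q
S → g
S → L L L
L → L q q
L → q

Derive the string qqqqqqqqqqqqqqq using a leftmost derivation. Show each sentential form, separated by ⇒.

S ⇒ LLL ⇒ LqqLL ⇒ LqqqqLL ⇒ LqqqqqqLL ⇒ LqqqqqqqqLL ⇒ LqqqqqqqqqqLL ⇒ qqqqqqqqqqqLL ⇒ qqqqqqqqqqqqL ⇒ qqqqqqqqqqqqLqq ⇒ qqqqqqqqqqqqqqq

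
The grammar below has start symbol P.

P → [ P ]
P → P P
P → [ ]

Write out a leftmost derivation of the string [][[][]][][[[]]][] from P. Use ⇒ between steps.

P ⇒ PP   [P → P P]
PP ⇒ PPP   [P → P P]
PPP ⇒ PPPP   [P → P P]
PPPP ⇒ []PPP   [P → [ ]]
[]PPP ⇒ []PPPP   [P → P P]
[]PPPP ⇒ [][P]PPP   [P → [ P ]]
[][P]PPP ⇒ [][PP]PPP   [P → P P]
[][PP]PPP ⇒ [][[]P]PPP   [P → [ ]]
[][[]P]PPP ⇒ [][[][]]PPP   [P → [ ]]
[][[][]]PPP ⇒ [][[][]][]PP   [P → [ ]]
[][[][]][]PP ⇒ [][[][]][][P]P   [P → [ P ]]
[][[][]][][P]P ⇒ [][[][]][][[P]]P   [P → [ P ]]
[][[][]][][[P]]P ⇒ [][[][]][][[[]]]P   [P → [ ]]
[][[][]][][[[]]]P ⇒ [][[][]][][[[]]][]   [P → [ ]]

P ⇒ PP ⇒ PPP ⇒ PPPP ⇒ []PPP ⇒ []PPPP ⇒ [][P]PPP ⇒ [][PP]PPP ⇒ [][[]P]PPP ⇒ [][[][]]PPP ⇒ [][[][]][]PP ⇒ [][[][]][][P]P ⇒ [][[][]][][[P]]P ⇒ [][[][]][][[[]]]P ⇒ [][[][]][][[[]]][]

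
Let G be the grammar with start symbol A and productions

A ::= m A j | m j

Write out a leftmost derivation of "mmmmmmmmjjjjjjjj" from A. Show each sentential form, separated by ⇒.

A ⇒ mAj   [A ::= m A j]
mAj ⇒ mmAjj   [A ::= m A j]
mmAjj ⇒ mmmAjjj   [A ::= m A j]
mmmAjjj ⇒ mmmmAjjjj   [A ::= m A j]
mmmmAjjjj ⇒ mmmmmAjjjjj   [A ::= m A j]
mmmmmAjjjjj ⇒ mmmmmmAjjjjjj   [A ::= m A j]
mmmmmmAjjjjjj ⇒ mmmmmmmAjjjjjjj   [A ::= m A j]
mmmmmmmAjjjjjjj ⇒ mmmmmmmmjjjjjjjj   [A ::= m j]

A⇒mAj⇒mmAjj⇒mmmAjjj⇒mmmmAjjjj⇒mmmmmAjjjjj⇒mmmmmmAjjjjjj⇒mmmmmmmAjjjjjjj⇒mmmmmmmmjjjjjjjj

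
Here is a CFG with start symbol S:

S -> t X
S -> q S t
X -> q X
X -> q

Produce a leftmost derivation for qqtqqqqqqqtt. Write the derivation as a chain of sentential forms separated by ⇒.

S ⇒ qSt ⇒ qqStt ⇒ qqtXtt ⇒ qqtqXtt ⇒ qqtqqXtt ⇒ qqtqqqXtt ⇒ qqtqqqqXtt ⇒ qqtqqqqqXtt ⇒ qqtqqqqqqXtt ⇒ qqtqqqqqqqtt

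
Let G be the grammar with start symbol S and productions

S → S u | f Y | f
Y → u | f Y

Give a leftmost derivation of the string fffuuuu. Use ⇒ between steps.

S ⇒ Su   [S → S u]
Su ⇒ Suu   [S → S u]
Suu ⇒ Suuu   [S → S u]
Suuu ⇒ fYuuu   [S → f Y]
fYuuu ⇒ ffYuuu   [Y → f Y]
ffYuuu ⇒ fffYuuu   [Y → f Y]
fffYuuu ⇒ fffuuuu   [Y → u]

S ⇒ Su ⇒ Suu ⇒ Suuu ⇒ fYuuu ⇒ ffYuuu ⇒ fffYuuu ⇒ fffuuuu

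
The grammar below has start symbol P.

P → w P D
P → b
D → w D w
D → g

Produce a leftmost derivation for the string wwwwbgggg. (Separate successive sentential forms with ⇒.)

P ⇒ wPD   [P → w P D]
wPD ⇒ wwPDD   [P → w P D]
wwPDD ⇒ wwwPDDD   [P → w P D]
wwwPDDD ⇒ wwwwPDDDD   [P → w P D]
wwwwPDDDD ⇒ wwwwbDDDD   [P → b]
wwwwbDDDD ⇒ wwwwbgDDD   [D → g]
wwwwbgDDD ⇒ wwwwbggDD   [D → g]
wwwwbggDD ⇒ wwwwbgggD   [D → g]
wwwwbgggD ⇒ wwwwbgggg   [D → g]

P ⇒ wPD ⇒ wwPDD ⇒ wwwPDDD ⇒ wwwwPDDDD ⇒ wwwwbDDDD ⇒ wwwwbgDDD ⇒ wwwwbggDD ⇒ wwwwbgggD ⇒ wwwwbgggg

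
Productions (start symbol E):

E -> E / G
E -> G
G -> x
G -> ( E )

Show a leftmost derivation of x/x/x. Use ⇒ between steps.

E⇒E/G⇒E/G/G⇒G/G/G⇒x/G/G⇒x/x/G⇒x/x/x

E ⇒ E/G   [E -> E / G]
E/G ⇒ E/G/G   [E -> E / G]
E/G/G ⇒ G/G/G   [E -> G]
G/G/G ⇒ x/G/G   [G -> x]
x/G/G ⇒ x/x/G   [G -> x]
x/x/G ⇒ x/x/x   [G -> x]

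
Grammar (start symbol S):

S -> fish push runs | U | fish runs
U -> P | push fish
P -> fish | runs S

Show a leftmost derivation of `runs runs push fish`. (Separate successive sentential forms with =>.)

S => U => P => runs S => runs U => runs P => runs runs S => runs runs U => runs runs push fish

S => U   [S -> U]
U => P   [U -> P]
P => runs S   [P -> runs S]
runs S => runs U   [S -> U]
runs U => runs P   [U -> P]
runs P => runs runs S   [P -> runs S]
runs runs S => runs runs U   [S -> U]
runs runs U => runs runs push fish   [U -> push fish]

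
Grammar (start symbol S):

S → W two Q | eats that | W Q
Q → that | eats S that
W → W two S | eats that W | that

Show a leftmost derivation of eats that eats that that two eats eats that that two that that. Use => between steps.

S => W two Q => eats that W two Q => eats that eats that W two Q => eats that eats that that two Q => eats that eats that that two eats S that => eats that eats that that two eats W two Q that => eats that eats that that two eats eats that W two Q that => eats that eats that that two eats eats that that two Q that => eats that eats that that two eats eats that that two that that

S => W two Q   [S → W two Q]
W two Q => eats that W two Q   [W → eats that W]
eats that W two Q => eats that eats that W two Q   [W → eats that W]
eats that eats that W two Q => eats that eats that that two Q   [W → that]
eats that eats that that two Q => eats that eats that that two eats S that   [Q → eats S that]
eats that eats that that two eats S that => eats that eats that that two eats W two Q that   [S → W two Q]
eats that eats that that two eats W two Q that => eats that eats that that two eats eats that W two Q that   [W → eats that W]
eats that eats that that two eats eats that W two Q that => eats that eats that that two eats eats that that two Q that   [W → that]
eats that eats that that two eats eats that that two Q that => eats that eats that that two eats eats that that two that that   [Q → that]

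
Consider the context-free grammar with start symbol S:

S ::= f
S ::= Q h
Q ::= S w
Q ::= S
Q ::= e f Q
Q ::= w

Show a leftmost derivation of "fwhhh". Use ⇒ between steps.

S ⇒ Qh ⇒ Sh ⇒ Qhh ⇒ Shh ⇒ Qhhh ⇒ Swhhh ⇒ fwhhh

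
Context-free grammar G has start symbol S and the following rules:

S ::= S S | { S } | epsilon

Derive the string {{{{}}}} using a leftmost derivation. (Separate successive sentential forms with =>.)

S => SS => {S}S => {{S}}S => {{{S}}}S => {{{SS}}}S => {{{{S}S}}}S => {{{{}S}}}S => {{{{}}}}S => {{{{}}}}

S => SS   [S ::= S S]
SS => {S}S   [S ::= { S }]
{S}S => {{S}}S   [S ::= { S }]
{{S}}S => {{{S}}}S   [S ::= { S }]
{{{S}}}S => {{{SS}}}S   [S ::= S S]
{{{SS}}}S => {{{{S}S}}}S   [S ::= { S }]
{{{{S}S}}}S => {{{{}S}}}S   [S ::= epsilon]
{{{{}S}}}S => {{{{}}}}S   [S ::= epsilon]
{{{{}}}}S => {{{{}}}}   [S ::= epsilon]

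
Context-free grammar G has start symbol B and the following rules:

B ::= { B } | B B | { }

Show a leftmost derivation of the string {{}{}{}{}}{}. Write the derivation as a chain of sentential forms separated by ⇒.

B ⇒ BB   [B ::= B B]
BB ⇒ {B}B   [B ::= { B }]
{B}B ⇒ {BB}B   [B ::= B B]
{BB}B ⇒ {BBB}B   [B ::= B B]
{BBB}B ⇒ {BBBB}B   [B ::= B B]
{BBBB}B ⇒ {{}BBB}B   [B ::= { }]
{{}BBB}B ⇒ {{}{}BB}B   [B ::= { }]
{{}{}BB}B ⇒ {{}{}{}B}B   [B ::= { }]
{{}{}{}B}B ⇒ {{}{}{}{}}B   [B ::= { }]
{{}{}{}{}}B ⇒ {{}{}{}{}}{}   [B ::= { }]

B ⇒ BB ⇒ {B}B ⇒ {BB}B ⇒ {BBB}B ⇒ {BBBB}B ⇒ {{}BBB}B ⇒ {{}{}BB}B ⇒ {{}{}{}B}B ⇒ {{}{}{}{}}B ⇒ {{}{}{}{}}{}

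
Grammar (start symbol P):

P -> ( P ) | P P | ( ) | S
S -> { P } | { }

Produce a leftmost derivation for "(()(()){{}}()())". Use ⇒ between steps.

P ⇒ (P) ⇒ (PP) ⇒ (PPP) ⇒ (()PP) ⇒ (()(P)P) ⇒ (()(())P) ⇒ (()(())PP) ⇒ (()(())SP) ⇒ (()(()){P}P) ⇒ (()(()){S}P) ⇒ (()(()){{}}P) ⇒ (()(()){{}}PP) ⇒ (()(()){{}}()P) ⇒ (()(()){{}}()())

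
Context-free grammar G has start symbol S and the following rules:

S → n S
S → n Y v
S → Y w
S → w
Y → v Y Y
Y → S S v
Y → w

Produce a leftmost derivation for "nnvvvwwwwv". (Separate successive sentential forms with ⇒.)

S⇒nS⇒nnYv⇒nnvYYv⇒nnvvYYYv⇒nnvvvYYYYv⇒nnvvvwYYYv⇒nnvvvwwYYv⇒nnvvvwwwYv⇒nnvvvwwwwv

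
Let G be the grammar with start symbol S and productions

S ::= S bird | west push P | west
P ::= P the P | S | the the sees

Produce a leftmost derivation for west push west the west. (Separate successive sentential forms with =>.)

S => west push P => west push P the P => west push S the P => west push west the P => west push west the S => west push west the west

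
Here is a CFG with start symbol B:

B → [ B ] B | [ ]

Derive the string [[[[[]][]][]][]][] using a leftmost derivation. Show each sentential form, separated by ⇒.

B ⇒ [B]B   [B → [ B ] B]
[B]B ⇒ [[B]B]B   [B → [ B ] B]
[[B]B]B ⇒ [[[B]B]B]B   [B → [ B ] B]
[[[B]B]B]B ⇒ [[[[B]B]B]B]B   [B → [ B ] B]
[[[[B]B]B]B]B ⇒ [[[[[]]B]B]B]B   [B → [ ]]
[[[[[]]B]B]B]B ⇒ [[[[[]][]]B]B]B   [B → [ ]]
[[[[[]][]]B]B]B ⇒ [[[[[]][]][]]B]B   [B → [ ]]
[[[[[]][]][]]B]B ⇒ [[[[[]][]][]][]]B   [B → [ ]]
[[[[[]][]][]][]]B ⇒ [[[[[]][]][]][]][]   [B → [ ]]

B ⇒ [B]B ⇒ [[B]B]B ⇒ [[[B]B]B]B ⇒ [[[[B]B]B]B]B ⇒ [[[[[]]B]B]B]B ⇒ [[[[[]][]]B]B]B ⇒ [[[[[]][]][]]B]B ⇒ [[[[[]][]][]][]]B ⇒ [[[[[]][]][]][]][]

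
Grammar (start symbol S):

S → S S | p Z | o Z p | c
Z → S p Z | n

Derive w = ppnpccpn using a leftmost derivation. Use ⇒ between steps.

S ⇒ pZ   [S → p Z]
pZ ⇒ pSpZ   [Z → S p Z]
pSpZ ⇒ ppZpZ   [S → p Z]
ppZpZ ⇒ ppnpZ   [Z → n]
ppnpZ ⇒ ppnpSpZ   [Z → S p Z]
ppnpSpZ ⇒ ppnpSSpZ   [S → S S]
ppnpSSpZ ⇒ ppnpcSpZ   [S → c]
ppnpcSpZ ⇒ ppnpccpZ   [S → c]
ppnpccpZ ⇒ ppnpccpn   [Z → n]

S⇒pZ⇒pSpZ⇒ppZpZ⇒ppnpZ⇒ppnpSpZ⇒ppnpSSpZ⇒ppnpcSpZ⇒ppnpccpZ⇒ppnpccpn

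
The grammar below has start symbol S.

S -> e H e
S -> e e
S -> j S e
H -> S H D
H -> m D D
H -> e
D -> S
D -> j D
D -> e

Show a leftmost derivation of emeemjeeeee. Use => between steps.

S => eHe   [S -> e H e]
eHe => emDDe   [H -> m D D]
emDDe => emeDe   [D -> e]
emeDe => emeSe   [D -> S]
emeSe => emeeHee   [S -> e H e]
emeeHee => emeemDDee   [H -> m D D]
emeemDDee => emeemjDDee   [D -> j D]
emeemjDDee => emeemjSDee   [D -> S]
emeemjSDee => emeemjeeDee   [S -> e e]
emeemjeeDee => emeemjeeeee   [D -> e]

S => eHe => emDDe => emeDe => emeSe => emeeHee => emeemDDee => emeemjDDee => emeemjSDee => emeemjeeDee => emeemjeeeee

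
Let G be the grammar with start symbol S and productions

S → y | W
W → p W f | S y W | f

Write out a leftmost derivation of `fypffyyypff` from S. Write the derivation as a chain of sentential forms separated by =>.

S => W   [S → W]
W => SyW   [W → S y W]
SyW => WyW   [S → W]
WyW => fyW   [W → f]
fyW => fySyW   [W → S y W]
fySyW => fyWyW   [S → W]
fyWyW => fypWfyW   [W → p W f]
fypWfyW => fypffyW   [W → f]
fypffyW => fypffySyW   [W → S y W]
fypffySyW => fypffyyyW   [S → y]
fypffyyyW => fypffyyypWf   [W → p W f]
fypffyyypWf => fypffyyypff   [W → f]

S => W => SyW => WyW => fyW => fySyW => fyWyW => fypWfyW => fypffyW => fypffySyW => fypffyyyW => fypffyyypWf => fypffyyypff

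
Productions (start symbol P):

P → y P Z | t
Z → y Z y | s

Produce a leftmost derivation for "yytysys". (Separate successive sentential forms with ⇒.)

P ⇒ yPZ ⇒ yyPZZ ⇒ yytZZ ⇒ yytyZyZ ⇒ yytysyZ ⇒ yytysys

P ⇒ yPZ   [P → y P Z]
yPZ ⇒ yyPZZ   [P → y P Z]
yyPZZ ⇒ yytZZ   [P → t]
yytZZ ⇒ yytyZyZ   [Z → y Z y]
yytyZyZ ⇒ yytysyZ   [Z → s]
yytysyZ ⇒ yytysys   [Z → s]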